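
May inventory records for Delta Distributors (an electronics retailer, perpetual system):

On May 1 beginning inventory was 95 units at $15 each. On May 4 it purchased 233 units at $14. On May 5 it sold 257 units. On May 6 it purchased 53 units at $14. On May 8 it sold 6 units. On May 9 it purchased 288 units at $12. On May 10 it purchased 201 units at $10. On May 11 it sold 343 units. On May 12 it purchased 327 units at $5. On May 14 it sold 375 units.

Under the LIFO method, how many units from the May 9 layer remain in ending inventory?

98

May 5, 257 sold [LIFO — newest first]: 233 @ $14 + 24 @ $15 = $3,622
May 8, 6 sold [LIFO — newest first]: 6 @ $14 = $84
May 11, 343 sold [LIFO — newest first]: 201 @ $10 + 142 @ $12 = $3,714
May 14, 375 sold [LIFO — newest first]: 327 @ $5 + 48 @ $12 = $2,211
Total COGS = $3,622 + $84 + $3,714 + $2,211 = $9,631
Ending inventory: 71 @ $15 + 47 @ $14 + 98 @ $12 = $2,899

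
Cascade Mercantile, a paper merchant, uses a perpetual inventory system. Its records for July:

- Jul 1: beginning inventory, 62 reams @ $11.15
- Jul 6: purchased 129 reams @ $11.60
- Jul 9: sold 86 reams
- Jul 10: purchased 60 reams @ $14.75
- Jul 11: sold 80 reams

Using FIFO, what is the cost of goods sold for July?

Jul 9, 86 sold [FIFO — oldest first]: 62 @ $11.15 + 24 @ $11.60 = $969.70
Jul 11, 80 sold [FIFO — oldest first]: 80 @ $11.60 = $928.00
Total COGS = $969.70 + $928.00 = $1,897.70
Ending inventory: 25 @ $11.60 + 60 @ $14.75 = $1,175.00

COGS = $1,897.70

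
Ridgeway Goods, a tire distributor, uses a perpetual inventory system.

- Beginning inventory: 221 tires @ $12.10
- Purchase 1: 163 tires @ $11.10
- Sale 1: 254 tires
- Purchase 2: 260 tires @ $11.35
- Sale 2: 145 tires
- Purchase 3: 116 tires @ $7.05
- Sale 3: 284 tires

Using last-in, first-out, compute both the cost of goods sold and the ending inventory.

COGS = $7,320.50; ending inventory = $931.70

Sale 1 (254) [LIFO — newest first]: 163 @ $11.10 + 91 @ $12.10 = $2,910.40
Sale 2 (145) [LIFO — newest first]: 145 @ $11.35 = $1,645.75
Sale 3 (284) [LIFO — newest first]: 116 @ $7.05 + 115 @ $11.35 + 53 @ $12.10 = $2,764.35
Total COGS = $2,910.40 + $1,645.75 + $2,764.35 = $7,320.50
Ending inventory: 77 @ $12.10 = $931.70
Check: goods available $8,252.20 = COGS $7,320.50 + ending $931.70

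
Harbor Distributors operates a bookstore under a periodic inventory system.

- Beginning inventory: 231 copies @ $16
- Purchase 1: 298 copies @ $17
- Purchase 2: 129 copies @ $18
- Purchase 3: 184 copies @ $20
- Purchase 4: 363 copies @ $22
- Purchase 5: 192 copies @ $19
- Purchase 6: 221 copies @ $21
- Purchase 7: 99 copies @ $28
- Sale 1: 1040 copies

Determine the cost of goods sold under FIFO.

COGS = $19,120

Sale 1 (1040) [FIFO — oldest first]: 231 @ $16 + 298 @ $17 + 129 @ $18 + 184 @ $20 + 198 @ $22 = $19,120
Ending inventory: 165 @ $22 + 192 @ $19 + 221 @ $21 + 99 @ $28 = $14,691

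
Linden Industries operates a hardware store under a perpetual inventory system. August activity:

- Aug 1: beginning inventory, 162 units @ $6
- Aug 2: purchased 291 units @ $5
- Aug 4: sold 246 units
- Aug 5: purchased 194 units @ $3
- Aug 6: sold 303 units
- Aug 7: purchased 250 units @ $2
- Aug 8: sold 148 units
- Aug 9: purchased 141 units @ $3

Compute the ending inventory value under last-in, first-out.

Ending inventory = $1,215

Aug 4, 246 sold [LIFO — newest first]: 246 @ $5 = $1,230
Aug 6, 303 sold [LIFO — newest first]: 194 @ $3 + 45 @ $5 + 64 @ $6 = $1,191
Aug 8, 148 sold [LIFO — newest first]: 148 @ $2 = $296
Total COGS = $1,230 + $1,191 + $296 = $2,717
Ending inventory: 98 @ $6 + 102 @ $2 + 141 @ $3 = $1,215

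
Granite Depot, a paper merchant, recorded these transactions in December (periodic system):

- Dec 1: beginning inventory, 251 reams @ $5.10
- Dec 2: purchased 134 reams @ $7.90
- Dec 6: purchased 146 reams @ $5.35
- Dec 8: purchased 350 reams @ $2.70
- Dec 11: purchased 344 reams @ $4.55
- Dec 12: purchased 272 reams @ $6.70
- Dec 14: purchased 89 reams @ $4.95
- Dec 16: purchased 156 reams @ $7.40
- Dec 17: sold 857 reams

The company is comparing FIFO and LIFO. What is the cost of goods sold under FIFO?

COGS = $4,000.00

FIFO COGS: 251 @ $5.10 + 134 @ $7.90 + 146 @ $5.35 + 326 @ $2.70 = $4,000.00
LIFO COGS: 156 @ $7.40 + 89 @ $4.95 + 272 @ $6.70 + 340 @ $4.55 = $4,964.35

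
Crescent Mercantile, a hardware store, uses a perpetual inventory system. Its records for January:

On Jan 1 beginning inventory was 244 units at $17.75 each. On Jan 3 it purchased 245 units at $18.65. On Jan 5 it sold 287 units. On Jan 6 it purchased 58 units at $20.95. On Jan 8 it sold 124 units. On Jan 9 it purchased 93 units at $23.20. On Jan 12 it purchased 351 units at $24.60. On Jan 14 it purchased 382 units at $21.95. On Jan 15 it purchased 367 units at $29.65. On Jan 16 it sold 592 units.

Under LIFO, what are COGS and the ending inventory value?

Jan 5, 287 sold [LIFO — newest first]: 245 @ $18.65 + 42 @ $17.75 = $5,314.75
Jan 8, 124 sold [LIFO — newest first]: 58 @ $20.95 + 66 @ $17.75 = $2,386.60
Jan 16, 592 sold [LIFO — newest first]: 367 @ $29.65 + 225 @ $21.95 = $15,820.30
Total COGS = $5,314.75 + $2,386.60 + $15,820.30 = $23,521.65
Ending inventory: 136 @ $17.75 + 93 @ $23.20 + 351 @ $24.60 + 157 @ $21.95 = $16,652.35

COGS = $23,521.65; ending inventory = $16,652.35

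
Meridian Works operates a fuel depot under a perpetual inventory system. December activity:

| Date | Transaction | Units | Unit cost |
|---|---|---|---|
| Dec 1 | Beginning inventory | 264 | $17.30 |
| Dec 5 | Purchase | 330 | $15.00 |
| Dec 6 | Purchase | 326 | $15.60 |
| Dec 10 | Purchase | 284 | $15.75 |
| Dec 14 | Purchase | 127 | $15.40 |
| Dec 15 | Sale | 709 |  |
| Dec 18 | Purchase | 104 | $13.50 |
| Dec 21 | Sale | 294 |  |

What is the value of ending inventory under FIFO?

Ending inventory = $6,525.55

Dec 15, 709 sold [FIFO — oldest first]: 264 @ $17.30 + 330 @ $15.00 + 115 @ $15.60 = $11,311.20
Dec 21, 294 sold [FIFO — oldest first]: 211 @ $15.60 + 83 @ $15.75 = $4,598.85
Total COGS = $11,311.20 + $4,598.85 = $15,910.05
Ending inventory: 201 @ $15.75 + 127 @ $15.40 + 104 @ $13.50 = $6,525.55
Check: goods available $22,435.60 = COGS $15,910.05 + ending $6,525.55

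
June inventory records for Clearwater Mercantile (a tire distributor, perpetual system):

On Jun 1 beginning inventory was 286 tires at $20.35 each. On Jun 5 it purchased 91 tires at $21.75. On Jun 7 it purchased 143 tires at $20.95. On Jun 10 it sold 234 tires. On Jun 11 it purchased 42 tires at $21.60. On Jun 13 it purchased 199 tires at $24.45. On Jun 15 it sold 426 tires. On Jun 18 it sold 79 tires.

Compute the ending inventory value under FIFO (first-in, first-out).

Ending inventory = $537.90

Jun 10, 234 sold [FIFO — oldest first]: 234 @ $20.35 = $4,761.90
Jun 15, 426 sold [FIFO — oldest first]: 52 @ $20.35 + 91 @ $21.75 + 143 @ $20.95 + 42 @ $21.60 + 98 @ $24.45 = $9,336.60
Jun 18, 79 sold [FIFO — oldest first]: 79 @ $24.45 = $1,931.55
Total COGS = $4,761.90 + $9,336.60 + $1,931.55 = $16,030.05
Ending inventory: 22 @ $24.45 = $537.90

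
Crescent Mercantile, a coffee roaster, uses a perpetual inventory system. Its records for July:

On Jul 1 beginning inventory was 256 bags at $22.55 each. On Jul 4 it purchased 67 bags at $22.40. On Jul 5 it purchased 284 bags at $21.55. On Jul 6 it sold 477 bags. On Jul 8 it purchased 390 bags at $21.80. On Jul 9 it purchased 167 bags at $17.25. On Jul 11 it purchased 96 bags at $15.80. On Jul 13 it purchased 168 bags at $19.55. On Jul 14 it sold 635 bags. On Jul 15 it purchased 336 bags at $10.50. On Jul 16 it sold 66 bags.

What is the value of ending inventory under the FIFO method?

Jul 6, 477 sold [FIFO — oldest first]: 256 @ $22.55 + 67 @ $22.40 + 154 @ $21.55 = $10,592.30
Jul 14, 635 sold [FIFO — oldest first]: 130 @ $21.55 + 390 @ $21.80 + 115 @ $17.25 = $13,287.25
Jul 16, 66 sold [FIFO — oldest first]: 52 @ $17.25 + 14 @ $15.80 = $1,118.20
Total COGS = $10,592.30 + $13,287.25 + $1,118.20 = $24,997.75
Ending inventory: 82 @ $15.80 + 168 @ $19.55 + 336 @ $10.50 = $8,108.00

Ending inventory = $8,108.00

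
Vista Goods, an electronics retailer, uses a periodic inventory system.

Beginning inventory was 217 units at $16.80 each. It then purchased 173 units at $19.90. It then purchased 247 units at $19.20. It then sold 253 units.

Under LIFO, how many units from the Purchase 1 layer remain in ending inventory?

167

Sale 1 (253) [LIFO — newest first]: 247 @ $19.20 + 6 @ $19.90 = $4,861.80
Ending inventory: 217 @ $16.80 + 167 @ $19.90 = $6,968.90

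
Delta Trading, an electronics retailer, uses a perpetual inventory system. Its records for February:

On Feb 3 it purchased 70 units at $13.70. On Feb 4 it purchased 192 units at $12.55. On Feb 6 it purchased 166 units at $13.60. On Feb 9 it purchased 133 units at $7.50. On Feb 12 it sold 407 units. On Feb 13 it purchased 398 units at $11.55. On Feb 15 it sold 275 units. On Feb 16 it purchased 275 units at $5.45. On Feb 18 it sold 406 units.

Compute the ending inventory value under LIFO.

Feb 12, 407 sold [LIFO — newest first]: 133 @ $7.50 + 166 @ $13.60 + 108 @ $12.55 = $4,610.50
Feb 15, 275 sold [LIFO — newest first]: 275 @ $11.55 = $3,176.25
Feb 18, 406 sold [LIFO — newest first]: 275 @ $5.45 + 123 @ $11.55 + 8 @ $12.55 = $3,019.80
Total COGS = $4,610.50 + $3,176.25 + $3,019.80 = $10,806.55
Ending inventory: 70 @ $13.70 + 76 @ $12.55 = $1,912.80
Check: goods available $12,719.35 = COGS $10,806.55 + ending $1,912.80

Ending inventory = $1,912.80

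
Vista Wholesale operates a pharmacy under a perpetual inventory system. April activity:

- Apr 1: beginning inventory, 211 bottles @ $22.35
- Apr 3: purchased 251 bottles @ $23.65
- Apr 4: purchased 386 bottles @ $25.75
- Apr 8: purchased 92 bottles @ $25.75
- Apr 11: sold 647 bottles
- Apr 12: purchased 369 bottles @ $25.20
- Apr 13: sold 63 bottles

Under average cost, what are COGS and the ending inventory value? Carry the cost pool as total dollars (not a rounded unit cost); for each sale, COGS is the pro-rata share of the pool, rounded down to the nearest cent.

After Apr 1: 211 on hand, pool $4,715.85 (≈ $22.3500 each)
After Apr 3: 462 on hand, pool $10,652.00 (≈ $23.0563 each)
After Apr 4: 848 on hand, pool $20,591.50 (≈ $24.2824 each)
After Apr 8: 940 on hand, pool $22,960.50 (≈ $24.4261 each)
Apr 11, sell 647: 647/940 × $22,960.50 → $15,803.66
After Apr 12: 662 on hand, pool $16,455.64 (≈ $24.8575 each)
Apr 13, sell 63: 63/662 × $16,455.64 → $1,566.02
Total COGS = $15,803.66 + $1,566.02 = $17,369.68
Ending inventory (cost pool remaining) = $14,889.62

COGS = $17,369.68; ending inventory = $14,889.62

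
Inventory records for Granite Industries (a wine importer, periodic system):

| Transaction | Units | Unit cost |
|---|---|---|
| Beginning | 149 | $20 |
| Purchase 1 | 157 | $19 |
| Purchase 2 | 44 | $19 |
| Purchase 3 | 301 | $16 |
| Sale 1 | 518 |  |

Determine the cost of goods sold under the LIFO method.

Sale 1 (518) [LIFO — newest first]: 301 @ $16 + 44 @ $19 + 157 @ $19 + 16 @ $20 = $8,955
Ending inventory: 133 @ $20 = $2,660

COGS = $8,955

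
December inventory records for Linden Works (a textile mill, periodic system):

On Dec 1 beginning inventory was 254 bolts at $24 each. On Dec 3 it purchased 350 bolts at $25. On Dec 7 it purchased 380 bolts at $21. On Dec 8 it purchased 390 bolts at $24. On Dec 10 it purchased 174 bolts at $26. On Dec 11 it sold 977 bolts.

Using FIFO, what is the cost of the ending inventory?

Dec 11, 977 sold [FIFO — oldest first]: 254 @ $24 + 350 @ $25 + 373 @ $21 = $22,679
Ending inventory: 7 @ $21 + 390 @ $24 + 174 @ $26 = $14,031
Check: goods available $36,710 = COGS $22,679 + ending $14,031

Ending inventory = $14,031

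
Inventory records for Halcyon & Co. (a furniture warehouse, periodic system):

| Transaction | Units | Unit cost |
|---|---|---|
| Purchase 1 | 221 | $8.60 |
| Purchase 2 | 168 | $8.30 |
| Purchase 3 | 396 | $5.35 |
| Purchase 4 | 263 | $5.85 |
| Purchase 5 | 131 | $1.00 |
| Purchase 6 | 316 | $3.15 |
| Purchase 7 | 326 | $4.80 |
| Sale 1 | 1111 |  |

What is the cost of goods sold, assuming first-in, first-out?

COGS = $7,015.15

Sale 1 (1111) [FIFO — oldest first]: 221 @ $8.60 + 168 @ $8.30 + 396 @ $5.35 + 263 @ $5.85 + 63 @ $1.00 = $7,015.15
Ending inventory: 68 @ $1.00 + 316 @ $3.15 + 326 @ $4.80 = $2,628.20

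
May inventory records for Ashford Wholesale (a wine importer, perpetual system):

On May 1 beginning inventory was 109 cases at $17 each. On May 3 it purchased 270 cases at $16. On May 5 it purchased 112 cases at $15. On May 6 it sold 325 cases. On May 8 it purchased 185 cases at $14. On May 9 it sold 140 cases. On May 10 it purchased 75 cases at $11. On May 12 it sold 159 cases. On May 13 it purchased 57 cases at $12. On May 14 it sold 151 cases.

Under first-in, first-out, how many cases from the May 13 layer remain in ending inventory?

May 6, 325 sold [FIFO — oldest first]: 109 @ $17 + 216 @ $16 = $5,309
May 9, 140 sold [FIFO — oldest first]: 54 @ $16 + 86 @ $15 = $2,154
May 12, 159 sold [FIFO — oldest first]: 26 @ $15 + 133 @ $14 = $2,252
May 14, 151 sold [FIFO — oldest first]: 52 @ $14 + 75 @ $11 + 24 @ $12 = $1,841
Total COGS = $5,309 + $2,154 + $2,252 + $1,841 = $11,556
Ending inventory: 33 @ $12 = $396

33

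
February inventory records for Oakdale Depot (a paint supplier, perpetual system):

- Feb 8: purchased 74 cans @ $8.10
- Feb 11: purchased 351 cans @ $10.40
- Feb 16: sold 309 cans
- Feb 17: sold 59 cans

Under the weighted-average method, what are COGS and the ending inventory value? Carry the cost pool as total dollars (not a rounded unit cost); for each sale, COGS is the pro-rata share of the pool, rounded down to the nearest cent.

COGS = $3,679.82; ending inventory = $569.98

After Feb 8: 74 on hand, pool $599.40 (≈ $8.1000 each)
After Feb 11: 425 on hand, pool $4,249.80 (≈ $9.9995 each)
Feb 16, sell 309: 309/425 × $4,249.80 → $3,089.85
Feb 17, sell 59: 59/116 × $1,159.95 → $589.97
Total COGS = $3,089.85 + $589.97 = $3,679.82
Ending inventory (cost pool remaining) = $569.98
Check: goods available $4,249.80 = COGS $3,679.82 + ending $569.98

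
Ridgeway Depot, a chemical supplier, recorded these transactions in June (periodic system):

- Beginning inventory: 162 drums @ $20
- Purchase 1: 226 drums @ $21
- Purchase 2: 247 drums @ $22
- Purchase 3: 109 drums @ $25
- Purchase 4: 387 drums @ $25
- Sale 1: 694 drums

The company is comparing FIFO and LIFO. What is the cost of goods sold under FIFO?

COGS = $14,895

FIFO COGS: 162 @ $20 + 226 @ $21 + 247 @ $22 + 59 @ $25 = $14,895
LIFO COGS: 387 @ $25 + 109 @ $25 + 198 @ $22 = $16,756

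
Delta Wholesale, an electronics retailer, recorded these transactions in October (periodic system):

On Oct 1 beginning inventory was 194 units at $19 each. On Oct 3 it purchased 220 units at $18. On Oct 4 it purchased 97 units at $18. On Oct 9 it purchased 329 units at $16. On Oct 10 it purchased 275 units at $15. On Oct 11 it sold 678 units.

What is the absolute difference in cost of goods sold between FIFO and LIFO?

FIFO COGS: 194 @ $19 + 220 @ $18 + 97 @ $18 + 167 @ $16 = $12,064
LIFO COGS: 275 @ $15 + 329 @ $16 + 74 @ $18 = $10,721
Difference = |$12,064 − $10,721| = $1,343

$1,343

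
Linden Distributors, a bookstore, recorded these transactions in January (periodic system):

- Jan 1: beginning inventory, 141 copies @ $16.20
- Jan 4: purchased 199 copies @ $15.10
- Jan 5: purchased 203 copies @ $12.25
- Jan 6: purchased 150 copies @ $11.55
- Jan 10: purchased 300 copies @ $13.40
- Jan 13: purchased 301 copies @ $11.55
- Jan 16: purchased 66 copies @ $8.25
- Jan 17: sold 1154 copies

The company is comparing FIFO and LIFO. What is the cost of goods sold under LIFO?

COGS = $14,283.70

FIFO COGS: 141 @ $16.20 + 199 @ $15.10 + 203 @ $12.25 + 150 @ $11.55 + 300 @ $13.40 + 161 @ $11.55 = $15,387.90
LIFO COGS: 66 @ $8.25 + 301 @ $11.55 + 300 @ $13.40 + 150 @ $11.55 + 203 @ $12.25 + 134 @ $15.10 = $14,283.70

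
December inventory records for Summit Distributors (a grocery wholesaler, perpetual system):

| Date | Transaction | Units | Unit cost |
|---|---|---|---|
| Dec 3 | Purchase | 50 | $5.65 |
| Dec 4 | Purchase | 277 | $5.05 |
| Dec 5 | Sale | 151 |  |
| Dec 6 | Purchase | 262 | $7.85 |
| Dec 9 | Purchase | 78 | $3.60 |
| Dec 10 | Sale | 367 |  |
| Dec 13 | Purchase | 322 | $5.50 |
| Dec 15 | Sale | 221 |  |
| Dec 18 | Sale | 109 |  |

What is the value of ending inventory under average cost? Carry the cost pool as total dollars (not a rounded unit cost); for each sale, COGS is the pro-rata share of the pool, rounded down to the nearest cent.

After Dec 3: 50 on hand, pool $282.50 (≈ $5.6500 each)
After Dec 4: 327 on hand, pool $1,681.35 (≈ $5.1417 each)
Dec 5, sell 151: 151/327 × $1,681.35 → $776.40
After Dec 6: 438 on hand, pool $2,961.65 (≈ $6.7618 each)
After Dec 9: 516 on hand, pool $3,242.45 (≈ $6.2838 each)
Dec 10, sell 367: 367/516 × $3,242.45 → $2,306.16
After Dec 13: 471 on hand, pool $2,707.29 (≈ $5.7480 each)
Dec 15, sell 221: 221/471 × $2,707.29 → $1,270.29
Dec 18, sell 109: 109/250 × $1,437.00 → $626.53
Total COGS = $776.40 + $2,306.16 + $1,270.29 + $626.53 = $4,979.38
Ending inventory (cost pool remaining) = $810.47

Ending inventory = $810.47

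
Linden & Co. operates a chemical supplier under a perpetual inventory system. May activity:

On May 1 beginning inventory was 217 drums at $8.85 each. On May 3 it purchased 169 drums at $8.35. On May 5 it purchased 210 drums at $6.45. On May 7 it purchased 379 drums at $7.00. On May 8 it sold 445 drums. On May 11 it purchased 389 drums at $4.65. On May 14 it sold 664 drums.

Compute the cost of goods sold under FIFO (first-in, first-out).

COGS = $7,962.20

May 8, 445 sold [FIFO — oldest first]: 217 @ $8.85 + 169 @ $8.35 + 59 @ $6.45 = $3,712.15
May 14, 664 sold [FIFO — oldest first]: 151 @ $6.45 + 379 @ $7.00 + 134 @ $4.65 = $4,250.05
Total COGS = $3,712.15 + $4,250.05 = $7,962.20
Ending inventory: 255 @ $4.65 = $1,185.75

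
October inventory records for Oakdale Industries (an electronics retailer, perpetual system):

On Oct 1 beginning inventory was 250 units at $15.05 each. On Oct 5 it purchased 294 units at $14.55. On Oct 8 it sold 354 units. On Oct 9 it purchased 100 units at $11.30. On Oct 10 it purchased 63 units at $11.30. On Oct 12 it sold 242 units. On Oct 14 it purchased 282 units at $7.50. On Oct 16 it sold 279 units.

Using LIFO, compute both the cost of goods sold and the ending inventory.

COGS = $10,304.05; ending inventory = $1,693.05

Oct 8, 354 sold [LIFO — newest first]: 294 @ $14.55 + 60 @ $15.05 = $5,180.70
Oct 12, 242 sold [LIFO — newest first]: 63 @ $11.30 + 100 @ $11.30 + 79 @ $15.05 = $3,030.85
Oct 16, 279 sold [LIFO — newest first]: 279 @ $7.50 = $2,092.50
Total COGS = $5,180.70 + $3,030.85 + $2,092.50 = $10,304.05
Ending inventory: 111 @ $15.05 + 3 @ $7.50 = $1,693.05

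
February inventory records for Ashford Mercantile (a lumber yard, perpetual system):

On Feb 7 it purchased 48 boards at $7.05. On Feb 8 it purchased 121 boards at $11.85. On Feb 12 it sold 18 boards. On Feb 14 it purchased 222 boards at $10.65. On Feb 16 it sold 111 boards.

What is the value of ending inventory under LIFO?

Ending inventory = $2,741.10

Feb 12, 18 sold [LIFO — newest first]: 18 @ $11.85 = $213.30
Feb 16, 111 sold [LIFO — newest first]: 111 @ $10.65 = $1,182.15
Total COGS = $213.30 + $1,182.15 = $1,395.45
Ending inventory: 48 @ $7.05 + 103 @ $11.85 + 111 @ $10.65 = $2,741.10
Check: goods available $4,136.55 = COGS $1,395.45 + ending $2,741.10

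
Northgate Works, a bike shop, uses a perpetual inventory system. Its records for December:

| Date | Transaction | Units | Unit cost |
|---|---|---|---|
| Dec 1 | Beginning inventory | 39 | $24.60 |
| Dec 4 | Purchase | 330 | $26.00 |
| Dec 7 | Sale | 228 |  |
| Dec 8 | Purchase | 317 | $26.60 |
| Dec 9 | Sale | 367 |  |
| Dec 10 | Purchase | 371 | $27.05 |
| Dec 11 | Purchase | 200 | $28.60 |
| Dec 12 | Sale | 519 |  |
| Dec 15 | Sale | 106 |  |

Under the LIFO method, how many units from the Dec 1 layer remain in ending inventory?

Dec 7, 228 sold [LIFO — newest first]: 228 @ $26.00 = $5,928.00
Dec 9, 367 sold [LIFO — newest first]: 317 @ $26.60 + 50 @ $26.00 = $9,732.20
Dec 12, 519 sold [LIFO — newest first]: 200 @ $28.60 + 319 @ $27.05 = $14,348.95
Dec 15, 106 sold [LIFO — newest first]: 52 @ $27.05 + 52 @ $26.00 + 2 @ $24.60 = $2,807.80
Total COGS = $5,928.00 + $9,732.20 + $14,348.95 + $2,807.80 = $32,816.95
Ending inventory: 37 @ $24.60 = $910.20

37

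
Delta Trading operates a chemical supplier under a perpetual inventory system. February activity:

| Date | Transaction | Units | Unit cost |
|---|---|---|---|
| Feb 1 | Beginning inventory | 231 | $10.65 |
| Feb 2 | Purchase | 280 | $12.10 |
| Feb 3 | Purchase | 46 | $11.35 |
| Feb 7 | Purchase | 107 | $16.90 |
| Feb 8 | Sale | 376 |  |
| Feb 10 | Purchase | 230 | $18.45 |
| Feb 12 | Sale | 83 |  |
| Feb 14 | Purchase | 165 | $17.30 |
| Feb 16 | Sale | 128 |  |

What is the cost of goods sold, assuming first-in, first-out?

Feb 8, 376 sold [FIFO — oldest first]: 231 @ $10.65 + 145 @ $12.10 = $4,214.65
Feb 12, 83 sold [FIFO — oldest first]: 83 @ $12.10 = $1,004.30
Feb 16, 128 sold [FIFO — oldest first]: 52 @ $12.10 + 46 @ $11.35 + 30 @ $16.90 = $1,658.30
Total COGS = $4,214.65 + $1,004.30 + $1,658.30 = $6,877.25
Ending inventory: 77 @ $16.90 + 230 @ $18.45 + 165 @ $17.30 = $8,399.30
Check: goods available $15,276.55 = COGS $6,877.25 + ending $8,399.30

COGS = $6,877.25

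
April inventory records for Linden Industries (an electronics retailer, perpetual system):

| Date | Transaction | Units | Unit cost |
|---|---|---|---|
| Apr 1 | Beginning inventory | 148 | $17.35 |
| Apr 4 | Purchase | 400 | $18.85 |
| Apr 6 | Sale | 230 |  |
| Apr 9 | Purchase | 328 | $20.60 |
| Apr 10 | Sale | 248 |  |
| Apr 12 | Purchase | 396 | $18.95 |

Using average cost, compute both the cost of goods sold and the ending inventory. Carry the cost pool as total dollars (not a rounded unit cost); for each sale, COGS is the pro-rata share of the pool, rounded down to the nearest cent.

COGS = $9,088.02; ending inventory = $15,280.78

After Apr 1: 148 on hand, pool $2,567.80 (≈ $17.3500 each)
After Apr 4: 548 on hand, pool $10,107.80 (≈ $18.4449 each)
Apr 6, sell 230: 230/548 × $10,107.80 → $4,242.32
After Apr 9: 646 on hand, pool $12,622.28 (≈ $19.5391 each)
Apr 10, sell 248: 248/646 × $12,622.28 → $4,845.70
After Apr 12: 794 on hand, pool $15,280.78 (≈ $19.2453 each)
Total COGS = $4,242.32 + $4,845.70 = $9,088.02
Ending inventory (cost pool remaining) = $15,280.78
Check: goods available $24,368.80 = COGS $9,088.02 + ending $15,280.78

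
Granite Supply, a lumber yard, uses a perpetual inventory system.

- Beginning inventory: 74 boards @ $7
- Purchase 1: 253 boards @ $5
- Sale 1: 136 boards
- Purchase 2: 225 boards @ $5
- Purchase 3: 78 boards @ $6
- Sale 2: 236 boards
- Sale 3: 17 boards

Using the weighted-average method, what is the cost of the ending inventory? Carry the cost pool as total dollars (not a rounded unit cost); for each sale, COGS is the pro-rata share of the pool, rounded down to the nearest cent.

After Beginning: 74 on hand, pool $518.00 (≈ $7.0000 each)
After Purchase 1: 327 on hand, pool $1,783.00 (≈ $5.4526 each)
Sale 1, sell 136: 136/327 × $1,783.00 → $741.55
After Purchase 2: 416 on hand, pool $2,166.45 (≈ $5.2078 each)
After Purchase 3: 494 on hand, pool $2,634.45 (≈ $5.3329 each)
Sale 2, sell 236: 236/494 × $2,634.45 → $1,258.56
Sale 3, sell 17: 17/258 × $1,375.89 → $90.65
Total COGS = $741.55 + $1,258.56 + $90.65 = $2,090.76
Ending inventory (cost pool remaining) = $1,285.24

Ending inventory = $1,285.24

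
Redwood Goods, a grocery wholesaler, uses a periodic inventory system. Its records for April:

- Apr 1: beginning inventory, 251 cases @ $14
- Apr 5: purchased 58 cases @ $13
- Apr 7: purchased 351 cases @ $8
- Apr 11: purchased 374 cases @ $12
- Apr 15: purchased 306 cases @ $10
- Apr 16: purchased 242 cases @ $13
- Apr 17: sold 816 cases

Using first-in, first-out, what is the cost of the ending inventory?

Ending inventory = $8,822

Apr 17, 816 sold [FIFO — oldest first]: 251 @ $14 + 58 @ $13 + 351 @ $8 + 156 @ $12 = $8,948
Ending inventory: 218 @ $12 + 306 @ $10 + 242 @ $13 = $8,822
Check: goods available $17,770 = COGS $8,948 + ending $8,822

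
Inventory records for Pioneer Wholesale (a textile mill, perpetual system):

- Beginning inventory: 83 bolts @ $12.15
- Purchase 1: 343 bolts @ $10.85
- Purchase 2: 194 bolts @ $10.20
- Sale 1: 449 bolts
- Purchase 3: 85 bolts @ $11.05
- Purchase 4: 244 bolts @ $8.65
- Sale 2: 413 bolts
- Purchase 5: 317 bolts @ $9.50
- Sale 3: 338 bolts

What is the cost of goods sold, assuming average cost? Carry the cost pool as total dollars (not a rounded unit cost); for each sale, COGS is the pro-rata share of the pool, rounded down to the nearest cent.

After Beginning: 83 on hand, pool $1,008.45 (≈ $12.1500 each)
After Purchase 1: 426 on hand, pool $4,730.00 (≈ $11.1033 each)
After Purchase 2: 620 on hand, pool $6,708.80 (≈ $10.8206 each)
Sale 1, sell 449: 449/620 × $6,708.80 → $4,858.46
After Purchase 3: 256 on hand, pool $2,789.59 (≈ $10.8968 each)
After Purchase 4: 500 on hand, pool $4,900.19 (≈ $9.8004 each)
Sale 2, sell 413: 413/500 × $4,900.19 → $4,047.55
After Purchase 5: 404 on hand, pool $3,864.14 (≈ $9.5647 each)
Sale 3, sell 338: 338/404 × $3,864.14 → $3,232.86
Total COGS = $4,858.46 + $4,047.55 + $3,232.86 = $12,138.87
Ending inventory (cost pool remaining) = $631.28
Check: goods available $12,770.15 = COGS $12,138.87 + ending $631.28

COGS = $12,138.87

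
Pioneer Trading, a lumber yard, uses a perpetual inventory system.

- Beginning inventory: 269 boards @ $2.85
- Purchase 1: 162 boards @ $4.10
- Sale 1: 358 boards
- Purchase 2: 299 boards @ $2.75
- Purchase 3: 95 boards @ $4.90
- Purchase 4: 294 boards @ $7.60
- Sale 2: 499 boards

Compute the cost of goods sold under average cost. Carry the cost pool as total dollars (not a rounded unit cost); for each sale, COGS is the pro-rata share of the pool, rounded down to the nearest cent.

After Beginning: 269 on hand, pool $766.65 (≈ $2.8500 each)
After Purchase 1: 431 on hand, pool $1,430.85 (≈ $3.3198 each)
Sale 1, sell 358: 358/431 × $1,430.85 → $1,188.50
After Purchase 2: 372 on hand, pool $1,064.60 (≈ $2.8618 each)
After Purchase 3: 467 on hand, pool $1,530.10 (≈ $3.2764 each)
After Purchase 4: 761 on hand, pool $3,764.50 (≈ $4.9468 each)
Sale 2, sell 499: 499/761 × $3,764.50 → $2,468.44
Total COGS = $1,188.50 + $2,468.44 = $3,656.94
Ending inventory (cost pool remaining) = $1,296.06
Check: goods available $4,953.00 = COGS $3,656.94 + ending $1,296.06

COGS = $3,656.94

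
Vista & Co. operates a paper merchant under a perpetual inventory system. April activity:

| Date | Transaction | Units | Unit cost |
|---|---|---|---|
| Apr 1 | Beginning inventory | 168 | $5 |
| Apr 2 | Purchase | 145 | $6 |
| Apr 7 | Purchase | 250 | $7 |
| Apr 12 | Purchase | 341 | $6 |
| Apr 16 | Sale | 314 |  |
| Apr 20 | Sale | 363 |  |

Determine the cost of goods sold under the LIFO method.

Apr 16, 314 sold [LIFO — newest first]: 314 @ $6 = $1,884
Apr 20, 363 sold [LIFO — newest first]: 27 @ $6 + 250 @ $7 + 86 @ $6 = $2,428
Total COGS = $1,884 + $2,428 = $4,312
Ending inventory: 168 @ $5 + 59 @ $6 = $1,194

COGS = $4,312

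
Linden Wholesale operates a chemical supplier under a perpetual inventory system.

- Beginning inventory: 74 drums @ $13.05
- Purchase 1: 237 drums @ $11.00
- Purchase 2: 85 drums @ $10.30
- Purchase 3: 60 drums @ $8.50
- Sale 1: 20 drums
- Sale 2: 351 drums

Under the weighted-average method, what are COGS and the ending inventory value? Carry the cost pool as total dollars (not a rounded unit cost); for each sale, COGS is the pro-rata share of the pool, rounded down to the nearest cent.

After Beginning: 74 on hand, pool $965.70 (≈ $13.0500 each)
After Purchase 1: 311 on hand, pool $3,572.70 (≈ $11.4878 each)
After Purchase 2: 396 on hand, pool $4,448.20 (≈ $11.2328 each)
After Purchase 3: 456 on hand, pool $4,958.20 (≈ $10.8732 each)
Sale 1, sell 20: 20/456 × $4,958.20 → $217.46
Sale 2, sell 351: 351/436 × $4,740.74 → $3,816.51
Total COGS = $217.46 + $3,816.51 = $4,033.97
Ending inventory (cost pool remaining) = $924.23

COGS = $4,033.97; ending inventory = $924.23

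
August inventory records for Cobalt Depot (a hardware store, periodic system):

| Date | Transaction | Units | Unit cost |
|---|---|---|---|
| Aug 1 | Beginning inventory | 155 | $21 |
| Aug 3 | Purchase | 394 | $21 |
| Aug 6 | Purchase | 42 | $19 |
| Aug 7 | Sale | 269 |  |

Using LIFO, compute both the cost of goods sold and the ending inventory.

COGS = $5,565; ending inventory = $6,762

Aug 7, 269 sold [LIFO — newest first]: 42 @ $19 + 227 @ $21 = $5,565
Ending inventory: 155 @ $21 + 167 @ $21 = $6,762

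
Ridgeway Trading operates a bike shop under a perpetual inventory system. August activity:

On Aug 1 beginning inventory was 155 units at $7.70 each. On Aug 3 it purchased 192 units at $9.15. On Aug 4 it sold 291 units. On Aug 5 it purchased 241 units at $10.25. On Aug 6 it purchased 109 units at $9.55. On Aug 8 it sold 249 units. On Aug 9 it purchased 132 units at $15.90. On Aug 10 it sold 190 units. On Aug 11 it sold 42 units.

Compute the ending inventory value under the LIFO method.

Aug 4, 291 sold [LIFO — newest first]: 192 @ $9.15 + 99 @ $7.70 = $2,519.10
Aug 8, 249 sold [LIFO — newest first]: 109 @ $9.55 + 140 @ $10.25 = $2,475.95
Aug 10, 190 sold [LIFO — newest first]: 132 @ $15.90 + 58 @ $10.25 = $2,693.30
Aug 11, 42 sold [LIFO — newest first]: 42 @ $10.25 = $430.50
Total COGS = $2,519.10 + $2,475.95 + $2,693.30 + $430.50 = $8,118.85
Ending inventory: 56 @ $7.70 + 1 @ $10.25 = $441.45

Ending inventory = $441.45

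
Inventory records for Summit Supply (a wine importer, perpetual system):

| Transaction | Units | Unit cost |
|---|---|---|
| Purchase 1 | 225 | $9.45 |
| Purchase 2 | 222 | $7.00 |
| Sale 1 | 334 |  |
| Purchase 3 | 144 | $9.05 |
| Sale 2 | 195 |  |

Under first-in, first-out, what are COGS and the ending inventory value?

Sale 1 (334) [FIFO — oldest first]: 225 @ $9.45 + 109 @ $7.00 = $2,889.25
Sale 2 (195) [FIFO — oldest first]: 113 @ $7.00 + 82 @ $9.05 = $1,533.10
Total COGS = $2,889.25 + $1,533.10 = $4,422.35
Ending inventory: 62 @ $9.05 = $561.10
Check: goods available $4,983.45 = COGS $4,422.35 + ending $561.10

COGS = $4,422.35; ending inventory = $561.10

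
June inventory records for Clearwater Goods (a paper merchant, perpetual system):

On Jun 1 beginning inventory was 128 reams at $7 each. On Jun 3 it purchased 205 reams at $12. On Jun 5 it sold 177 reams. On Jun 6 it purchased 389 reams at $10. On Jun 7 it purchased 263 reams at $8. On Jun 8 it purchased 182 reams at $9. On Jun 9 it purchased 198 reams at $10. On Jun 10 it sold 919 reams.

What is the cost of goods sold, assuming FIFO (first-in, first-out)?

COGS = $10,349

Jun 5, 177 sold [FIFO — oldest first]: 128 @ $7 + 49 @ $12 = $1,484
Jun 10, 919 sold [FIFO — oldest first]: 156 @ $12 + 389 @ $10 + 263 @ $8 + 111 @ $9 = $8,865
Total COGS = $1,484 + $8,865 = $10,349
Ending inventory: 71 @ $9 + 198 @ $10 = $2,619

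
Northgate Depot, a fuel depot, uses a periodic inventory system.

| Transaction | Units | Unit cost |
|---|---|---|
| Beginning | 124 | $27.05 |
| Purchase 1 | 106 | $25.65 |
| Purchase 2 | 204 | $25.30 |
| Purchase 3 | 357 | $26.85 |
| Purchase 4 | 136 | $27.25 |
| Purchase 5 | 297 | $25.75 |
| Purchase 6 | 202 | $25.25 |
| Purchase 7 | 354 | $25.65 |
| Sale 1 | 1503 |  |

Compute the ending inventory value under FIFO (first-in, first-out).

Ending inventory = $7,105.05

Sale 1 (1503) [FIFO — oldest first]: 124 @ $27.05 + 106 @ $25.65 + 204 @ $25.30 + 357 @ $26.85 + 136 @ $27.25 + 297 @ $25.75 + 202 @ $25.25 + 77 @ $25.65 = $39,249.05
Ending inventory: 277 @ $25.65 = $7,105.05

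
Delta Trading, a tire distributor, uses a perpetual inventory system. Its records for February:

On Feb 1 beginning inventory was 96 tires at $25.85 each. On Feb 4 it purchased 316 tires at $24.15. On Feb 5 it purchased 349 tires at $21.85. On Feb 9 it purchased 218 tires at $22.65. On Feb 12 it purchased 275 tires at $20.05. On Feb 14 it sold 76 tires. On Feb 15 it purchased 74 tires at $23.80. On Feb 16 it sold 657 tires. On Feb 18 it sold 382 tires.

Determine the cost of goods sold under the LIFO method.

Feb 14, 76 sold [LIFO — newest first]: 76 @ $20.05 = $1,523.80
Feb 16, 657 sold [LIFO — newest first]: 74 @ $23.80 + 199 @ $20.05 + 218 @ $22.65 + 166 @ $21.85 = $14,315.95
Feb 18, 382 sold [LIFO — newest first]: 183 @ $21.85 + 199 @ $24.15 = $8,804.40
Total COGS = $1,523.80 + $14,315.95 + $8,804.40 = $24,644.15
Ending inventory: 96 @ $25.85 + 117 @ $24.15 = $5,307.15

COGS = $24,644.15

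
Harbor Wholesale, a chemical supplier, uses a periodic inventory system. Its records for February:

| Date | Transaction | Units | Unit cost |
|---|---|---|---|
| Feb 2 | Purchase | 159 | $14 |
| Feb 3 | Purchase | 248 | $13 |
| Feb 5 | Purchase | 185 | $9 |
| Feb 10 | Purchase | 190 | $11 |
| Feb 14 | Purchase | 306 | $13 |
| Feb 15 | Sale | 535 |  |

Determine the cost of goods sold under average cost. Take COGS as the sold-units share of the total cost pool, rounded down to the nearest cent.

COGS = $6,482.44

Feb 15, sell 535: 535/1088 × $13,183.00 → $6,482.44
Ending inventory (cost pool remaining) = $6,700.56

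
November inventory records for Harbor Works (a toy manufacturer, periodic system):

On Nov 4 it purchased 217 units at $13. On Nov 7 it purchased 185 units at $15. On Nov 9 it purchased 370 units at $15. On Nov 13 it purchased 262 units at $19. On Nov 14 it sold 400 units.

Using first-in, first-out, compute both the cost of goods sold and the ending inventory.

COGS = $5,566; ending inventory = $10,558

Nov 14, 400 sold [FIFO — oldest first]: 217 @ $13 + 183 @ $15 = $5,566
Ending inventory: 2 @ $15 + 370 @ $15 + 262 @ $19 = $10,558
Check: goods available $16,124 = COGS $5,566 + ending $10,558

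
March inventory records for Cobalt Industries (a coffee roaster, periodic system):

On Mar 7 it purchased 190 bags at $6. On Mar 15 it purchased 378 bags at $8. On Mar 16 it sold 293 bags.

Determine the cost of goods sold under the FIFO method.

COGS = $1,964

Mar 16, 293 sold [FIFO — oldest first]: 190 @ $6 + 103 @ $8 = $1,964
Ending inventory: 275 @ $8 = $2,200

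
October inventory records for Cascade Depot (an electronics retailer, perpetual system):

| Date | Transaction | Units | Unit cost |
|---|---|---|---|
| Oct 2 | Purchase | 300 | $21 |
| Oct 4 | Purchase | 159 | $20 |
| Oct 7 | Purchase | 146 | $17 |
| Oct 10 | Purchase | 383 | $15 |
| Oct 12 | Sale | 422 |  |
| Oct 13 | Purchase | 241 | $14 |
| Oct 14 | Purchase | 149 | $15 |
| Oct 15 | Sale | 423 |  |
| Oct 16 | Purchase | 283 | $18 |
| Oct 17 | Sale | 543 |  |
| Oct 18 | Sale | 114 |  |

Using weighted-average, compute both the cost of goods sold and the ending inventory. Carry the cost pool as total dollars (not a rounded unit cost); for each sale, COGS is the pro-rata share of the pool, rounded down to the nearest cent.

COGS = $25,706.07; ending inventory = $2,703.93

After Oct 2: 300 on hand, pool $6,300.00 (≈ $21.0000 each)
After Oct 4: 459 on hand, pool $9,480.00 (≈ $20.6536 each)
After Oct 7: 605 on hand, pool $11,962.00 (≈ $19.7719 each)
After Oct 10: 988 on hand, pool $17,707.00 (≈ $17.9221 each)
Oct 12, sell 422: 422/988 × $17,707.00 → $7,563.11
After Oct 13: 807 on hand, pool $13,517.89 (≈ $16.7508 each)
After Oct 14: 956 on hand, pool $15,752.89 (≈ $16.4779 each)
Oct 15, sell 423: 423/956 × $15,752.89 → $6,970.15
After Oct 16: 816 on hand, pool $13,876.74 (≈ $17.0058 each)
Oct 17, sell 543: 543/816 × $13,876.74 → $9,234.15
Oct 18, sell 114: 114/273 × $4,642.59 → $1,938.66
Total COGS = $7,563.11 + $6,970.15 + $9,234.15 + $1,938.66 = $25,706.07
Ending inventory (cost pool remaining) = $2,703.93
Check: goods available $28,410.00 = COGS $25,706.07 + ending $2,703.93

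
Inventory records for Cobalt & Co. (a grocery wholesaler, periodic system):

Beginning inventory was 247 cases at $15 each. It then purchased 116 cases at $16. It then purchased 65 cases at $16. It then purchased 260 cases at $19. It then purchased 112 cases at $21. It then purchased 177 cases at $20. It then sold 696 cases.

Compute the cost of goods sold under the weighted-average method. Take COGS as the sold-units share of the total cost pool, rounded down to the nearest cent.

Sale 1, sell 696: 696/977 × $17,433.00 → $12,419.00
Ending inventory (cost pool remaining) = $5,014.00

COGS = $12,419.00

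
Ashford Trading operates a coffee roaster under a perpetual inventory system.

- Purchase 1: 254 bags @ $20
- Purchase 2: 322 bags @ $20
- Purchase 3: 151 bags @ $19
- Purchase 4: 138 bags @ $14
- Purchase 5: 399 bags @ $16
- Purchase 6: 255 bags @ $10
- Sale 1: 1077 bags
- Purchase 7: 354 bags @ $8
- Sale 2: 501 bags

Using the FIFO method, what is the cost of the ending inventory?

Sale 1 (1077) [FIFO — oldest first]: 254 @ $20 + 322 @ $20 + 151 @ $19 + 138 @ $14 + 212 @ $16 = $19,713
Sale 2 (501) [FIFO — oldest first]: 187 @ $16 + 255 @ $10 + 59 @ $8 = $6,014
Total COGS = $19,713 + $6,014 = $25,727
Ending inventory: 295 @ $8 = $2,360

Ending inventory = $2,360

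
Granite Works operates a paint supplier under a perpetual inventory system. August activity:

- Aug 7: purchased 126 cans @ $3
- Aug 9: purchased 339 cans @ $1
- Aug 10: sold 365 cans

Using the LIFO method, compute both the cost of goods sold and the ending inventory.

COGS = $417; ending inventory = $300

Aug 10, 365 sold [LIFO — newest first]: 339 @ $1 + 26 @ $3 = $417
Ending inventory: 100 @ $3 = $300
Check: goods available $717 = COGS $417 + ending $300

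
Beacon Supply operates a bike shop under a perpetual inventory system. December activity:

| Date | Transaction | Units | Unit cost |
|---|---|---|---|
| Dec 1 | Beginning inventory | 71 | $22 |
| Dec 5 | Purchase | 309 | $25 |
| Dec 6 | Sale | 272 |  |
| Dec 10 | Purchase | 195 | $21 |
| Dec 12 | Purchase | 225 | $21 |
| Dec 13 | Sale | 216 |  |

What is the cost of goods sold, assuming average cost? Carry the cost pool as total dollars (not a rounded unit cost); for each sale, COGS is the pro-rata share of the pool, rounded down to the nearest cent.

COGS = $11,335.49

After Dec 1: 71 on hand, pool $1,562.00 (≈ $22.0000 each)
After Dec 5: 380 on hand, pool $9,287.00 (≈ $24.4395 each)
Dec 6, sell 272: 272/380 × $9,287.00 → $6,647.53
After Dec 10: 303 on hand, pool $6,734.47 (≈ $22.2260 each)
After Dec 12: 528 on hand, pool $11,459.47 (≈ $21.7035 each)
Dec 13, sell 216: 216/528 × $11,459.47 → $4,687.96
Total COGS = $6,647.53 + $4,687.96 = $11,335.49
Ending inventory (cost pool remaining) = $6,771.51
Check: goods available $18,107.00 = COGS $11,335.49 + ending $6,771.51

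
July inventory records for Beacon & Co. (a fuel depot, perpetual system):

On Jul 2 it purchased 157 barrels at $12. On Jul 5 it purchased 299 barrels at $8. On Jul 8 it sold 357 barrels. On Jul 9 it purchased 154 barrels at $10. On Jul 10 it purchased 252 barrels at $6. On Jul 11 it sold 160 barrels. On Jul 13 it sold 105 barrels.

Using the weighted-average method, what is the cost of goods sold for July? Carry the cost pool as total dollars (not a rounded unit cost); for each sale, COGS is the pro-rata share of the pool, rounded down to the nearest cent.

After Jul 2: 157 on hand, pool $1,884.00 (≈ $12.0000 each)
After Jul 5: 456 on hand, pool $4,276.00 (≈ $9.3772 each)
Jul 8, sell 357: 357/456 × $4,276.00 → $3,347.65
After Jul 9: 253 on hand, pool $2,468.35 (≈ $9.7563 each)
After Jul 10: 505 on hand, pool $3,980.35 (≈ $7.8819 each)
Jul 11, sell 160: 160/505 × $3,980.35 → $1,261.10
Jul 13, sell 105: 105/345 × $2,719.25 → $827.59
Total COGS = $3,347.65 + $1,261.10 + $827.59 = $5,436.34
Ending inventory (cost pool remaining) = $1,891.66

COGS = $5,436.34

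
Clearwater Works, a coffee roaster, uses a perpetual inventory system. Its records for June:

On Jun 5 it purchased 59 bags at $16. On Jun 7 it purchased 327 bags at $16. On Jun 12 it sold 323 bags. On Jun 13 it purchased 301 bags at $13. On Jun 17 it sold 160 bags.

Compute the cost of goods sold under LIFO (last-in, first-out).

COGS = $7,248

Jun 12, 323 sold [LIFO — newest first]: 323 @ $16 = $5,168
Jun 17, 160 sold [LIFO — newest first]: 160 @ $13 = $2,080
Total COGS = $5,168 + $2,080 = $7,248
Ending inventory: 59 @ $16 + 4 @ $16 + 141 @ $13 = $2,841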